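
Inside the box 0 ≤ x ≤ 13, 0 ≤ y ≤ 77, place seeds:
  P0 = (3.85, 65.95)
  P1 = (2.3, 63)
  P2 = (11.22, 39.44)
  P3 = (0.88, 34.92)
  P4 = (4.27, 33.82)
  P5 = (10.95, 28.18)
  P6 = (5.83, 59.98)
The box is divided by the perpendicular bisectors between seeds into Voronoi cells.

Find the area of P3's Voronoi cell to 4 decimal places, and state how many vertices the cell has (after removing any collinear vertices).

Area of P3's cell: 54.2649 (4 vertices)

1. box [0,13]×[0,77]: [(0, 0) (13, 0) (13, 77) (0, 77)]
2. ⊥bis P3·P0 via (2.365,50.435): [(0, 50.6614) (0, 0) (13, 0) (13, 49.4171)]  |A|=650.5099
3. ⊥bis P3·P1 via (1.59,48.96): [(0, 49.0404) (0, 0) (13, 0) (13, 48.383)]  |A|=633.2521
4. ⊥bis P3·P2 via (6.05,37.18): [(0.8849, 48.9957) (0, 49.0404) (0, 0) (13, 0) (13, 21.2811)]  |A|=469.0816
5. ⊥bis P3·P4 via (2.575,34.37): [(4.5788, 40.5455) (0.8849, 48.9957) (0, 49.0404) (0, 26.4343)]  |A|=55.4111
6. ⊥bis P3·P5 via (5.915,31.55): [(4.5788, 40.5455) (0.8849, 48.9957) (0, 49.0404) (0, 26.4343)]  |A|=55.4111
7. ⊥bis P3·P6 via (3.355,47.45): [(4.5788, 40.5455) (1.391, 47.8379) (0, 48.1127) (0, 26.4343)]  |A|=54.2649
8. canonical 4-gon: [(4.5788, 40.5455) (1.391, 47.8379) (0, 48.1127) (0, 26.4343)]
9. shoelace: 54.2649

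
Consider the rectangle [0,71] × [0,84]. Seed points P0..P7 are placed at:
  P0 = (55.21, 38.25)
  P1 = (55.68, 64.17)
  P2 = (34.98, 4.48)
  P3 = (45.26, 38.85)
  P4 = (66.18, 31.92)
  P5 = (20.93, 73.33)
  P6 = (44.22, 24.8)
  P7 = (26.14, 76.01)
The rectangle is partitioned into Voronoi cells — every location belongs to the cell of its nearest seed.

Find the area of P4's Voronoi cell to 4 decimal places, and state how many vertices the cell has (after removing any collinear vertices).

Area of P4's cell: 485.3650 (6 vertices)

1. box [0,71]×[0,84]: [(0, 0) (71, 0) (71, 84) (0, 84)]
2. ⊥bis P4·P0 via (60.695,35.085): [(40.45, 0) (71, 0) (71, 52.9437)]  |A|=808.7167
3. ⊥bis P4·P1 via (60.93,48.045): [(69.8489, 50.9488) (40.45, 0) (71, 0) (71, 51.3236)]  |A|=807.7842
4. ⊥bis P4·P2 via (50.58,18.2): [(69.8489, 50.9488) (50.8046, 17.9447) (66.5867, 0) (71, 0) (71, 51.3236)]  |A|=573.2768
5. ⊥bis P4·P3 via (55.72,35.385): [(69.8489, 50.9488) (50.8046, 17.9447) (66.5867, 0) (71, 0) (71, 51.3236)]  |A|=573.2768
6. ⊥bis P4·P5 via (43.555,52.625): [(69.8489, 50.9488) (50.8046, 17.9447) (66.5867, 0) (71, 0) (71, 51.3236)]  |A|=573.2768
7. ⊥bis P4·P6 via (55.2,28.36): [(69.8489, 50.9488) (55.7808, 26.5686) (63.1153, 3.947) (66.5867, 0) (71, 0) (71, 51.3236)]  |A|=485.365
8. ⊥bis P4·P7 via (46.16,53.965): [(69.8489, 50.9488) (55.7808, 26.5686) (63.1153, 3.947) (66.5867, 0) (71, 0) (71, 51.3236)]  |A|=485.365
9. canonical 6-gon: [(69.8489, 50.9488) (55.7808, 26.5686) (63.1153, 3.947) (66.5867, 0) (71, 0) (71, 51.3236)]
10. shoelace: 485.365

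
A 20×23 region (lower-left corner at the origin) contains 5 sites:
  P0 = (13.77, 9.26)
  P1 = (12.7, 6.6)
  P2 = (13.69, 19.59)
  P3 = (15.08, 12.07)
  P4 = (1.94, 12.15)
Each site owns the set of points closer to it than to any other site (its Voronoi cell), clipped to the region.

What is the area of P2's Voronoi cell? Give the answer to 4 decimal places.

Area of P2's cell: 104.0907

1. box [0,20]×[0,23]: [(0, 0) (20, 0) (20, 23) (0, 23)]
2. ⊥bis P2·P0 via (13.73,14.425): [(0, 14.3187) (20, 14.4736) (20, 23) (0, 23)]  |A|=172.0777
3. ⊥bis P2·P1 via (13.195,13.095): [(0, 14.3187) (20, 14.4736) (20, 23) (0, 23)]  |A|=172.0777
4. ⊥bis P2·P3 via (14.385,15.83): [(0, 14.3187) (6.4801, 14.3689) (20, 16.8679) (20, 23) (0, 23)]  |A|=155.8922
5. ⊥bis P2·P4 via (7.815,15.87): [(8.5261, 14.747) (20, 16.8679) (20, 23) (3.3003, 23)]  |A|=104.0907
6. canonical 4-gon: [(8.5261, 14.747) (20, 16.8679) (20, 23) (3.3003, 23)]
7. shoelace: 104.0907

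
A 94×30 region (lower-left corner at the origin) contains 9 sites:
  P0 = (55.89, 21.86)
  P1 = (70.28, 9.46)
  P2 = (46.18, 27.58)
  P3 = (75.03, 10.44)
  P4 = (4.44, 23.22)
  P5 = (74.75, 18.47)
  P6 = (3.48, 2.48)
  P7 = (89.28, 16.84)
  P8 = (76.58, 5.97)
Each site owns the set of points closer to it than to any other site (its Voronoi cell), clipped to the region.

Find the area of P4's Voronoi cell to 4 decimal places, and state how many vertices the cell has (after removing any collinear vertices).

1. box [0,94]×[0,30]: [(0, 0) (94, 0) (94, 30) (0, 30)]
2. ⊥bis P4·P0 via (30.165,22.54): [(0, 0) (29.5692, 0) (30.3622, 30) (0, 30)]  |A|=898.9708
3. ⊥bis P4·P1 via (37.36,16.34): [(0, 0) (29.5692, 0) (30.3622, 30) (0, 30)]  |A|=898.9708
4. ⊥bis P4·P2 via (25.31,25.4): [(0, 0) (27.9632, 0) (24.8295, 30) (0, 30)]  |A|=791.8903
5. ⊥bis P4·P3 via (39.735,16.83): [(0, 0) (27.9632, 0) (24.8295, 30) (0, 30)]  |A|=791.8903
6. ⊥bis P4·P5 via (39.595,20.845): [(0, 0) (27.9632, 0) (24.8295, 30) (0, 30)]  |A|=791.8903
7. ⊥bis P4·P6 via (3.96,12.85): [(0, 13.0333) (26.731, 11.796) (24.8295, 30) (0, 30)]  |A|=452.7669
8. ⊥bis P4·P7 via (46.86,20.03): [(0, 13.0333) (26.731, 11.796) (24.8295, 30) (0, 30)]  |A|=452.7669
9. ⊥bis P4·P8 via (40.51,14.595): [(0, 13.0333) (26.731, 11.796) (24.8295, 30) (0, 30)]  |A|=452.7669
10. canonical 4-gon: [(0, 13.0333) (26.731, 11.796) (24.8295, 30) (0, 30)]
11. shoelace: 452.7669

Area of P4's cell: 452.7669 (4 vertices)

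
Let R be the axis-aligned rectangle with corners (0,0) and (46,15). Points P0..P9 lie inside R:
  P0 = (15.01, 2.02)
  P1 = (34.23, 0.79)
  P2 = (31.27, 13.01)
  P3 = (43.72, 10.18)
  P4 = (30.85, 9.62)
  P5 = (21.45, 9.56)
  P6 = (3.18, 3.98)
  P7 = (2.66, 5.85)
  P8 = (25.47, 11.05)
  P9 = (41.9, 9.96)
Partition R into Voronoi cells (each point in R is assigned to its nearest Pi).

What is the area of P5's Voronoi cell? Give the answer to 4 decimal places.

1. box [0,46]×[0,15]: [(0, 0) (46, 0) (46, 15) (0, 15)]
2. ⊥bis P5·P0 via (18.23,5.79): [(25.009, 0) (46, 0) (46, 15) (7.4469, 15)]  |A|=446.5812
3. ⊥bis P5·P1 via (27.84,5.175): [(24.5549, 0.3878) (34.5822, 15) (7.4469, 15)]  |A|=198.2531
4. ⊥bis P5·P2 via (26.36,11.285): [(24.5549, 0.3878) (28.2809, 5.8175) (25.0548, 15) (7.4469, 15)]  |A|=154.5104
5. ⊥bis P5·P3 via (32.585,9.87): [(24.5549, 0.3878) (28.2809, 5.8175) (25.0548, 15) (7.4469, 15)]  |A|=154.5104
6. ⊥bis P5·P4 via (26.15,9.59): [(24.5549, 0.3878) (26.1935, 2.7756) (26.1351, 11.9252) (25.0548, 15) (7.4469, 15)]  |A|=144.8723
7. ⊥bis P5·P6 via (12.315,6.77): [(10.6324, 12.2792) (24.5549, 0.3878) (26.1935, 2.7756) (26.1351, 11.9252) (25.0548, 15) (9.8014, 15)]  |A|=141.6692
8. ⊥bis P5·P7 via (12.055,7.705): [(11.2572, 11.7455) (24.5549, 0.3878) (26.1935, 2.7756) (26.1351, 11.9252) (25.0548, 15) (10.6146, 15)]  |A|=139.7176
9. ⊥bis P5·P8 via (23.46,10.305): [(11.2572, 11.7455) (24.5549, 0.3878) (26.1935, 2.7756) (26.1925, 2.9328) (21.7198, 15) (10.6146, 15)]  |A|=114.8266
10. ⊥bis P5·P9 via (31.675,9.76): [(11.2572, 11.7455) (24.5549, 0.3878) (26.1935, 2.7756) (26.1925, 2.9328) (21.7198, 15) (10.6146, 15)]  |A|=114.8266
11. canonical 6-gon: [(11.2572, 11.7455) (24.5549, 0.3878) (26.1935, 2.7756) (26.1925, 2.9328) (21.7198, 15) (10.6146, 15)]
12. shoelace: 114.8266

Area of P5's cell: 114.8266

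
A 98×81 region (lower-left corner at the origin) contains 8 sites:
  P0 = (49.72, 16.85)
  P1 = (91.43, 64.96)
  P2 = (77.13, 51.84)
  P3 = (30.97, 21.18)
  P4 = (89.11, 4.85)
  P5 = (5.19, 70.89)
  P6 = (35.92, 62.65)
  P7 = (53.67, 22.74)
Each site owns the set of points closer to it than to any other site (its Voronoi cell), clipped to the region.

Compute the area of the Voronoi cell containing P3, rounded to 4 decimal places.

1. box [0,98]×[0,81]: [(0, 0) (98, 0) (98, 81) (0, 81)]
2. ⊥bis P3·P0 via (40.345,19.015): [(0, 0) (35.9538, 0) (54.6594, 81) (0, 81)]  |A|=3669.8348
3. ⊥bis P3·P1 via (61.2,43.07): [(0, 0) (35.9538, 0) (49.5997, 59.09) (33.7343, 81) (0, 81)]  |A|=3440.6007
4. ⊥bis P3·P2 via (54.05,36.51): [(0, 0) (35.9538, 0) (46.8786, 47.3069) (24.4992, 81) (0, 81)]  |A|=3161.7406
5. ⊥bis P3·P4 via (60.04,13.015): [(0, 0) (35.9538, 0) (46.8786, 47.3069) (24.4992, 81) (0, 81)]  |A|=3161.7406
6. ⊥bis P3·P5 via (18.08,46.035): [(0, 36.6586) (0, 0) (35.9538, 0) (46.8786, 47.3069) (40.1285, 57.4695)]  |A|=1983.8244
7. ⊥bis P3·P6 via (33.445,41.915): [(14.4968, 44.1767) (0, 36.6586) (0, 0) (35.9538, 0) (45.3064, 40.4992)]  |A|=1700.9559
8. ⊥bis P3·P7 via (42.32,21.96): [(41.0107, 41.0119) (14.4968, 44.1767) (0, 36.6586) (0, 0) (35.9538, 0) (42.023, 26.2813)]  |A|=1669.5762
9. canonical 6-gon: [(41.0107, 41.0119) (14.4968, 44.1767) (0, 36.6586) (0, 0) (35.9538, 0) (42.023, 26.2813)]
10. shoelace: 1669.5762

Area of P3's cell: 1669.5762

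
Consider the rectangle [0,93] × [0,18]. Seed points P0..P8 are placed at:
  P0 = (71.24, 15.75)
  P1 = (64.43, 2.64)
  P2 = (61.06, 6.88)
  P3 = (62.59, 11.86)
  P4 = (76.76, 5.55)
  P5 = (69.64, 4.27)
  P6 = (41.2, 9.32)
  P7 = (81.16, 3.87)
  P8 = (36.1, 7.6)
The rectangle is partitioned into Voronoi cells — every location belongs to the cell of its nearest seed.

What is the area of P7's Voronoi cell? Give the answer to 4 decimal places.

Area of P7's cell: 220.8481

1. box [0,93]×[0,18]: [(0, 0) (93, 0) (93, 18) (0, 18)]
2. ⊥bis P7·P0 via (76.2,9.81): [(64.4517, 0) (93, 0) (93, 18) (86.0082, 18)]  |A|=319.8607
3. ⊥bis P7·P1 via (72.795,3.255): [(72.5379, 6.7521) (73.0343, 0) (93, 0) (93, 18) (86.0082, 18)]  |A|=290.8856
4. ⊥bis P7·P2 via (71.11,5.375): [(72.5379, 6.7521) (73.0343, 0) (93, 0) (93, 18) (86.0082, 18)]  |A|=290.8856
5. ⊥bis P7·P3 via (71.875,7.865): [(72.5379, 6.7521) (73.0343, 0) (93, 0) (93, 18) (86.0082, 18)]  |A|=290.8856
6. ⊥bis P7·P4 via (78.96,4.71): [(83.1105, 15.5804) (77.1616, 0) (93, 0) (93, 18) (86.0082, 18)]  |A|=220.8481
7. ⊥bis P7·P5 via (75.4,4.07): [(83.1105, 15.5804) (77.1616, 0) (93, 0) (93, 18) (86.0082, 18)]  |A|=220.8481
8. ⊥bis P7·P6 via (61.18,6.595): [(83.1105, 15.5804) (77.1616, 0) (93, 0) (93, 18) (86.0082, 18)]  |A|=220.8481
9. ⊥bis P7·P8 via (58.63,5.735): [(83.1105, 15.5804) (77.1616, 0) (93, 0) (93, 18) (86.0082, 18)]  |A|=220.8481
10. canonical 5-gon: [(83.1105, 15.5804) (77.1616, 0) (93, 0) (93, 18) (86.0082, 18)]
11. shoelace: 220.8481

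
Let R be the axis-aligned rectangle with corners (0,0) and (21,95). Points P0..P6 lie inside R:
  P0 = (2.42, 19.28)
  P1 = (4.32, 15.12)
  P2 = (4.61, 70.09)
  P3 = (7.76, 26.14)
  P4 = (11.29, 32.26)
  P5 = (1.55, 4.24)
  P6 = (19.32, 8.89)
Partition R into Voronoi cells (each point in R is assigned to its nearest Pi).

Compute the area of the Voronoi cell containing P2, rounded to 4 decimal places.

1. box [0,21]×[0,95]: [(0, 0) (21, 0) (21, 95) (0, 95)]
2. ⊥bis P2·P0 via (3.515,44.685): [(0, 44.8365) (21, 43.9314) (21, 95) (0, 95)]  |A|=1062.9374
3. ⊥bis P2·P1 via (4.465,42.605): [(0, 44.8365) (21, 43.9314) (21, 95) (0, 95)]  |A|=1062.9374
4. ⊥bis P2·P3 via (6.185,48.115): [(0, 47.6717) (21, 49.1768) (21, 95) (0, 95)]  |A|=978.0904
5. ⊥bis P2·P4 via (7.95,51.175): [(0, 49.7712) (21, 53.4794) (21, 95) (0, 95)]  |A|=910.8692
6. ⊥bis P2·P5 via (3.08,37.165): [(0, 49.7712) (21, 53.4794) (21, 95) (0, 95)]  |A|=910.8692
7. ⊥bis P2·P6 via (11.965,39.49): [(0, 49.7712) (21, 53.4794) (21, 95) (0, 95)]  |A|=910.8692
8. canonical 4-gon: [(0, 49.7712) (21, 53.4794) (21, 95) (0, 95)]
9. shoelace: 910.8692

Area of P2's cell: 910.8692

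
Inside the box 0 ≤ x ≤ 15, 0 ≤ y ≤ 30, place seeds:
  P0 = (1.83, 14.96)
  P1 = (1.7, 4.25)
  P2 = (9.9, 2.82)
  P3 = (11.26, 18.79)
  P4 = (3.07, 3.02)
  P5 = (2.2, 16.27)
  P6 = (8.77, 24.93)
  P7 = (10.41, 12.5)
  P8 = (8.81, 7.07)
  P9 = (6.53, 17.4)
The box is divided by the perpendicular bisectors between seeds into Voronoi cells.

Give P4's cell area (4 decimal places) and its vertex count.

Area of P4's cell: 26.6181 (5 vertices)

1. box [0,15]×[0,30]: [(0, 0) (15, 0) (15, 30) (0, 30)]
2. ⊥bis P4·P0 via (2.45,8.99): [(0, 8.7356) (0, 0) (15, 0) (15, 10.2934)]  |A|=142.7168
3. ⊥bis P4·P1 via (2.385,3.635): [(7.6805, 9.5332) (0, 0.9785) (0, 0) (15, 0) (15, 10.2934)]  |A|=112.9281
4. ⊥bis P4·P2 via (6.485,2.92): [(6.6449, 8.3797) (0, 0.9785) (0, 0) (6.3995, 0)]  |A|=30.0642
5. ⊥bis P4·P3 via (7.165,10.905): [(6.6449, 8.3797) (0, 0.9785) (0, 0) (6.3995, 0)]  |A|=30.0642
6. ⊥bis P4·P5 via (2.635,9.645): [(6.6449, 8.3797) (0, 0.9785) (0, 0) (6.3995, 0)]  |A|=30.0642
7. ⊥bis P4·P6 via (5.92,13.975): [(6.6449, 8.3797) (0, 0.9785) (0, 0) (6.3995, 0)]  |A|=30.0642
8. ⊥bis P4·P7 via (6.74,7.76): [(6.6292, 7.8458) (6.3556, 8.0576) (0, 0.9785) (0, 0) (6.3995, 0)]  |A|=29.9895
9. ⊥bis P4·P8 via (5.94,5.045): [(6.523, 4.2187) (4.9327, 6.4727) (0, 0.9785) (0, 0) (6.3995, 0)]  |A|=26.6181
10. ⊥bis P4·P9 via (4.8,10.21): [(6.523, 4.2187) (4.9327, 6.4727) (0, 0.9785) (0, 0) (6.3995, 0)]  |A|=26.6181
11. canonical 5-gon: [(6.523, 4.2187) (4.9327, 6.4727) (0, 0.9785) (0, 0) (6.3995, 0)]
12. shoelace: 26.6181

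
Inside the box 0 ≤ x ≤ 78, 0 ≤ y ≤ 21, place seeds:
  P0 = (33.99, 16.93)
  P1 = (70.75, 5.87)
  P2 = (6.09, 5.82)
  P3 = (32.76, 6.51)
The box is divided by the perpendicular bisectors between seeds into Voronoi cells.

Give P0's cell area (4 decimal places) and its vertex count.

1. box [0,78]×[0,21]: [(0, 0) (78, 0) (78, 21) (0, 21)]
2. ⊥bis P0·P1 via (52.37,11.4): [(0, 0) (48.9401, 0) (55.2584, 21) (0, 21)]  |A|=1094.0835
3. ⊥bis P0·P2 via (20.04,11.375): [(24.5696, 0) (48.9401, 0) (55.2584, 21) (16.2072, 21)]  |A|=665.9265
4. ⊥bis P0·P3 via (33.375,11.72): [(19.2381, 13.3888) (51.8115, 9.5437) (55.2584, 21) (16.2072, 21)]  |A|=341.8255
5. canonical 4-gon: [(19.2381, 13.3888) (51.8115, 9.5437) (55.2584, 21) (16.2072, 21)]
6. shoelace: 341.8255

Area of P0's cell: 341.8255 (4 vertices)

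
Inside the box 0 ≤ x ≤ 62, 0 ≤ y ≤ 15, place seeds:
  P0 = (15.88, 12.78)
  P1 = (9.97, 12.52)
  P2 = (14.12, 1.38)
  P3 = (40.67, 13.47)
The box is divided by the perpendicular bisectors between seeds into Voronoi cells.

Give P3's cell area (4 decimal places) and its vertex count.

1. box [0,62]×[0,15]: [(0, 0) (62, 0) (62, 15) (0, 15)]
2. ⊥bis P3·P0 via (28.275,13.125): [(28.6403, 0) (62, 0) (62, 15) (28.2228, 15)]  |A|=503.5265
3. ⊥bis P3·P1 via (25.32,12.995): [(28.6403, 0) (62, 0) (62, 15) (28.2228, 15)]  |A|=503.5265
4. ⊥bis P3·P2 via (27.395,7.425): [(28.5013, 4.9956) (30.7761, 0) (62, 0) (62, 15) (28.2228, 15)]  |A|=498.1918
5. canonical 5-gon: [(28.5013, 4.9956) (30.7761, 0) (62, 0) (62, 15) (28.2228, 15)]
6. shoelace: 498.1918

Area of P3's cell: 498.1918 (5 vertices)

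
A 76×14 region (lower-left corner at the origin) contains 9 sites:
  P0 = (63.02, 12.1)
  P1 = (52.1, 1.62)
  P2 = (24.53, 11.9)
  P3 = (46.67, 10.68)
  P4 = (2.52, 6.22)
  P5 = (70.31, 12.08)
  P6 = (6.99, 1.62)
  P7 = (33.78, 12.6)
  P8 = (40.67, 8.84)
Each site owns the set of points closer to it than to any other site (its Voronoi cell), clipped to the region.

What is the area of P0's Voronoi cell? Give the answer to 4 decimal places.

1. box [0,76]×[0,14]: [(0, 0) (76, 0) (76, 14) (0, 14)]
2. ⊥bis P0·P1 via (57.56,6.86): [(64.1436, 0) (76, 0) (76, 14) (50.7077, 14)]  |A|=260.041
3. ⊥bis P0·P2 via (43.775,12): [(64.1436, 0) (76, 0) (76, 14) (50.7077, 14)]  |A|=260.041
4. ⊥bis P0·P3 via (54.845,11.39): [(55.0074, 9.5197) (64.1436, 0) (76, 0) (76, 14) (54.6183, 14)]  |A|=251.2807
5. ⊥bis P0·P4 via (32.77,9.16): [(55.0074, 9.5197) (64.1436, 0) (76, 0) (76, 14) (54.6183, 14)]  |A|=251.2807
6. ⊥bis P0·P5 via (66.665,12.09): [(55.0074, 9.5197) (64.1436, 0) (66.6318, 0) (66.6702, 14) (54.6183, 14)]  |A|=120.3952
7. ⊥bis P0·P6 via (35.005,6.86): [(55.0074, 9.5197) (64.1436, 0) (66.6318, 0) (66.6702, 14) (54.6183, 14)]  |A|=120.3952
8. ⊥bis P0·P7 via (48.4,12.35): [(55.0074, 9.5197) (64.1436, 0) (66.6318, 0) (66.6702, 14) (54.6183, 14)]  |A|=120.3952
9. ⊥bis P0·P8 via (51.845,10.47): [(55.0074, 9.5197) (64.1436, 0) (66.6318, 0) (66.6702, 14) (54.6183, 14)]  |A|=120.3952
10. canonical 5-gon: [(55.0074, 9.5197) (64.1436, 0) (66.6318, 0) (66.6702, 14) (54.6183, 14)]
11. shoelace: 120.3952

Area of P0's cell: 120.3952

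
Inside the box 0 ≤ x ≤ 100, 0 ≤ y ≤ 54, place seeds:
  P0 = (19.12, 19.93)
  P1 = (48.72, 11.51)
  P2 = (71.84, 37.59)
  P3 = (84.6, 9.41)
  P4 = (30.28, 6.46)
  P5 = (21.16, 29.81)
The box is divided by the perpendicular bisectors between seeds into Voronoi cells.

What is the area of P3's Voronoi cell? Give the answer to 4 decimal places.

Area of P3's cell: 862.0033

1. box [0,100]×[0,54]: [(0, 0) (100, 0) (100, 54) (0, 54)]
2. ⊥bis P3·P0 via (51.86,14.67): [(49.5031, 0) (100, 0) (100, 54) (58.1787, 54)]  |A|=2492.5895
3. ⊥bis P3·P1 via (66.66,10.46): [(66.0478, 0) (100, 0) (100, 54) (69.2083, 54)]  |A|=1748.0847
4. ⊥bis P3·P2 via (78.22,23.5): [(67.1293, 18.4781) (66.0478, 0) (100, 0) (100, 33.3621)]  |A|=862.0033
5. ⊥bis P3·P4 via (57.44,7.935): [(67.1293, 18.4781) (66.0478, 0) (100, 0) (100, 33.3621)]  |A|=862.0033
6. ⊥bis P3·P5 via (52.88,19.61): [(67.1293, 18.4781) (66.0478, 0) (100, 0) (100, 33.3621)]  |A|=862.0033
7. canonical 4-gon: [(67.1293, 18.4781) (66.0478, 0) (100, 0) (100, 33.3621)]
8. shoelace: 862.0033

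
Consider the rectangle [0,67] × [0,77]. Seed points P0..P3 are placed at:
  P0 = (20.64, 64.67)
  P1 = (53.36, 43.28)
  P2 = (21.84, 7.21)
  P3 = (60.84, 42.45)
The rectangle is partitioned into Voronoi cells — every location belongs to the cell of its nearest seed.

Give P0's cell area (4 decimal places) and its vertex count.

Area of P0's cell: 1590.7350 (4 vertices)

1. box [0,67]×[0,77]: [(0, 0) (67, 0) (67, 77) (0, 77)]
2. ⊥bis P0·P1 via (37,53.975): [(0, 0) (1.715, 0) (52.0521, 77) (0, 77)]  |A|=2070.0333
3. ⊥bis P0·P2 via (21.24,35.94): [(0, 35.4964) (25.265, 36.0241) (52.0521, 77) (0, 77)]  |A|=1590.735
4. ⊥bis P0·P3 via (40.74,53.56): [(0, 35.4964) (25.265, 36.0241) (52.0521, 77) (0, 77)]  |A|=1590.735
5. canonical 4-gon: [(0, 35.4964) (25.265, 36.0241) (52.0521, 77) (0, 77)]
6. shoelace: 1590.735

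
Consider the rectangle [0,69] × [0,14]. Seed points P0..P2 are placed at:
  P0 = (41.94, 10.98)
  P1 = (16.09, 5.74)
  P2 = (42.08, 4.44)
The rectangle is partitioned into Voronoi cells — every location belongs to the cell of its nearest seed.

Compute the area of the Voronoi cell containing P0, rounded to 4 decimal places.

Area of P0's cell: 248.6532

1. box [0,69]×[0,14]: [(0, 0) (69, 0) (69, 14) (0, 14)]
2. ⊥bis P0·P1 via (29.015,8.36): [(30.7096, 0) (69, 0) (69, 14) (27.8717, 14)]  |A|=555.9304
3. ⊥bis P0·P2 via (42.01,7.71): [(29.2023, 7.4358) (69, 8.2878) (69, 14) (27.8717, 14)]  |A|=248.6532
4. canonical 4-gon: [(29.2023, 7.4358) (69, 8.2878) (69, 14) (27.8717, 14)]
5. shoelace: 248.6532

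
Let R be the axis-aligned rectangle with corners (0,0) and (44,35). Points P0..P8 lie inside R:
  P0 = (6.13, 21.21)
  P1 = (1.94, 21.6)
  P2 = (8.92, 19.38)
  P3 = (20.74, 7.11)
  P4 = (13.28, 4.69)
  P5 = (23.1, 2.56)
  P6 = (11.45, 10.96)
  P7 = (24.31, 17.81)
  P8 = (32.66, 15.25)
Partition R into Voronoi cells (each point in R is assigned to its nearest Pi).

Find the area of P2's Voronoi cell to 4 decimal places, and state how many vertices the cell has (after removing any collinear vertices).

Area of P2's cell: 131.9871 (5 vertices)

1. box [0,44]×[0,35]: [(0, 0) (44, 0) (44, 35) (0, 35)]
2. ⊥bis P2·P0 via (7.525,20.295): [(0, 8.8225) (0, 0) (44, 0) (44, 35) (17.1702, 35)]  |A|=1315.263
3. ⊥bis P2·P1 via (5.43,20.49): [(3.3374, 13.9107) (0, 3.4173) (0, 0) (44, 0) (44, 35) (17.1702, 35)]  |A|=1306.2433
4. ⊥bis P2·P3 via (14.83,13.245): [(3.3374, 13.9107) (0, 3.4173) (0, 0) (1.0807, 0) (37.4132, 35) (17.1702, 35)]  |A|=439.888
5. ⊥bis P2·P4 via (11.1,12.035): [(3.3374, 13.9107) (1.8695, 9.2954) (14.6756, 13.0962) (37.4132, 35) (17.1702, 35)]  |A|=373.6511
6. ⊥bis P2·P5 via (16.01,10.97): [(3.3374, 13.9107) (1.8695, 9.2954) (14.6756, 13.0962) (37.4132, 35) (17.1702, 35)]  |A|=373.6511
7. ⊥bis P2·P6 via (10.185,15.17): [(3.3374, 13.9107) (3.0567, 13.0281) (19.8397, 18.071) (37.4132, 35) (17.1702, 35)]  |A|=323.2818
8. ⊥bis P2·P7 via (16.615,18.595): [(3.3374, 13.9107) (3.0567, 13.0281) (16.4579, 17.0548) (18.2885, 35) (17.1702, 35)]  |A|=131.9871
9. ⊥bis P2·P8 via (20.79,17.315): [(3.3374, 13.9107) (3.0567, 13.0281) (16.4579, 17.0548) (18.2885, 35) (17.1702, 35)]  |A|=131.9871
10. canonical 5-gon: [(3.3374, 13.9107) (3.0567, 13.0281) (16.4579, 17.0548) (18.2885, 35) (17.1702, 35)]
11. shoelace: 131.9871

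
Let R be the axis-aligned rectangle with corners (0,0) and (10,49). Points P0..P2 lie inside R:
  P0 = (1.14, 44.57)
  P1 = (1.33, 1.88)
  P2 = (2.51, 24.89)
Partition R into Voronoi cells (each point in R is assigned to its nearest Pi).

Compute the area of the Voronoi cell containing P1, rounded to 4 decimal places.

Area of P1's cell: 132.2705

1. box [0,10]×[0,49]: [(0, 0) (10, 0) (10, 49) (0, 49)]
2. ⊥bis P1·P0 via (1.235,23.225): [(0, 23.2195) (0, 0) (10, 0) (10, 23.264)]  |A|=232.4176
3. ⊥bis P1·P2 via (1.92,13.385): [(0, 13.4835) (0, 0) (10, 0) (10, 12.9706)]  |A|=132.2705
4. canonical 4-gon: [(0, 13.4835) (0, 0) (10, 0) (10, 12.9706)]
5. shoelace: 132.2705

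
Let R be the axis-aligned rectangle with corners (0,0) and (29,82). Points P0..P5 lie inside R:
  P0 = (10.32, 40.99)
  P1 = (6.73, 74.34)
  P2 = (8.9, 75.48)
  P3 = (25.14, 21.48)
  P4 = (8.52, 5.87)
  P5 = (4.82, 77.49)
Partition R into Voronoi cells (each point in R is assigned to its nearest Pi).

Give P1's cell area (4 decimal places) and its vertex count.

1. box [0,29]×[0,82]: [(0, 0) (29, 0) (29, 82) (0, 82)]
2. ⊥bis P1·P0 via (8.525,57.665): [(0, 56.7473) (29, 59.8691) (29, 82) (0, 82)]  |A|=687.0626
3. ⊥bis P1·P2 via (7.815,74.91): [(0, 56.7473) (16.4277, 58.5157) (4.0903, 82) (0, 82)]  |A|=255.4504
4. ⊥bis P1·P3 via (15.935,47.91): [(0, 56.7473) (16.4277, 58.5157) (4.0903, 82) (0, 82)]  |A|=255.4504
5. ⊥bis P1·P4 via (7.625,40.105): [(0, 56.7473) (16.4277, 58.5157) (4.0903, 82) (0, 82)]  |A|=255.4504
6. ⊥bis P1·P5 via (5.775,75.915): [(0, 72.4133) (0, 56.7473) (16.4277, 58.5157) (6.9217, 76.6103)]  |A|=211.2495
7. canonical 4-gon: [(0, 72.4133) (0, 56.7473) (16.4277, 58.5157) (6.9217, 76.6103)]
8. shoelace: 211.2495

Area of P1's cell: 211.2495 (4 vertices)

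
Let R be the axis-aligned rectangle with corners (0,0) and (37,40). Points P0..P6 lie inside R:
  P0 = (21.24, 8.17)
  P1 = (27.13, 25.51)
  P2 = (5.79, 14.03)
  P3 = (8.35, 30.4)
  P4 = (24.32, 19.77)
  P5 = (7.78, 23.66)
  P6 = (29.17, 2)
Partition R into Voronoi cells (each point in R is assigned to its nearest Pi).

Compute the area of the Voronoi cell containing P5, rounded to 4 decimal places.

Area of P5's cell: 135.4511

1. box [0,37]×[0,40]: [(0, 0) (37, 0) (37, 40) (0, 40)]
2. ⊥bis P5·P0 via (14.51,15.915): [(0, 3.3066) (37, 35.4576) (37, 40) (0, 40)]  |A|=762.8622
3. ⊥bis P5·P1 via (17.455,24.585): [(0, 3.3066) (17.9944, 18.9428) (15.9812, 40) (0, 40)]  |A|=498.3987
4. ⊥bis P5·P2 via (6.785,18.845): [(0, 20.2471) (15.7499, 16.9924) (17.9944, 18.9428) (15.9812, 40) (0, 40)]  |A|=364.9926
5. ⊥bis P5·P3 via (8.065,27.03): [(0, 27.7121) (0, 20.2471) (15.7499, 16.9924) (17.9944, 18.9428) (17.2959, 26.2493)]  |A|=148.8512
6. ⊥bis P5·P4 via (16.05,21.715): [(17.1199, 26.2642) (0, 27.7121) (0, 20.2471) (14.9769, 17.1522)]  |A|=135.4511
7. ⊥bis P5·P6 via (18.475,12.83): [(17.1199, 26.2642) (0, 27.7121) (0, 20.2471) (14.9769, 17.1522)]  |A|=135.4511
8. canonical 4-gon: [(17.1199, 26.2642) (0, 27.7121) (0, 20.2471) (14.9769, 17.1522)]
9. shoelace: 135.4511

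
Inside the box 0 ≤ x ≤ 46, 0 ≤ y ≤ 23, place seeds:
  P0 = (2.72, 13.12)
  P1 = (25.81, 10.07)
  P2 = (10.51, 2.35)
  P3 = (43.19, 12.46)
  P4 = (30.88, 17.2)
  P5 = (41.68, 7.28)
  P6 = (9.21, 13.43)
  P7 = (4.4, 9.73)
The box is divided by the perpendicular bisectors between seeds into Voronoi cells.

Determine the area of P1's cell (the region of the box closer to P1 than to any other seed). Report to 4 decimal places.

Area of P1's cell: 225.2046

1. box [0,46]×[0,23]: [(0, 0) (46, 0) (46, 23) (0, 23)]
2. ⊥bis P1·P0 via (14.265,11.595): [(12.7334, 0) (46, 0) (46, 23) (15.7715, 23)]  |A|=730.1936
3. ⊥bis P1·P2 via (18.16,6.21): [(14.5094, 13.445) (21.2934, 0) (46, 0) (46, 23) (15.7715, 23)]  |A|=672.6487
4. ⊥bis P1·P3 via (34.5,11.265): [(14.5094, 13.445) (21.2934, 0) (36.0491, 0) (32.8863, 23) (15.7715, 23)]  |A|=407.4055
5. ⊥bis P1·P4 via (28.345,13.635): [(15.7203, 22.6122) (14.5094, 13.445) (21.2934, 0) (36.0491, 0) (34.8059, 9.0408)]  |A|=283.9029
6. ⊥bis P1·P5 via (33.745,8.675): [(33.92, 9.6707) (15.7203, 22.6122) (14.5094, 13.445) (21.2934, 0) (32.2199, 0)]  |A|=261.7748
7. ⊥bis P1·P6 via (17.51,11.75): [(33.92, 9.6707) (19.2068, 20.133) (16.8958, 8.7155) (21.2934, 0) (32.2199, 0)]  |A|=225.2046
8. ⊥bis P1·P7 via (15.105,9.9): [(33.92, 9.6707) (19.2068, 20.133) (16.8958, 8.7155) (21.2934, 0) (32.2199, 0)]  |A|=225.2046
9. canonical 5-gon: [(33.92, 9.6707) (19.2068, 20.133) (16.8958, 8.7155) (21.2934, 0) (32.2199, 0)]
10. shoelace: 225.2046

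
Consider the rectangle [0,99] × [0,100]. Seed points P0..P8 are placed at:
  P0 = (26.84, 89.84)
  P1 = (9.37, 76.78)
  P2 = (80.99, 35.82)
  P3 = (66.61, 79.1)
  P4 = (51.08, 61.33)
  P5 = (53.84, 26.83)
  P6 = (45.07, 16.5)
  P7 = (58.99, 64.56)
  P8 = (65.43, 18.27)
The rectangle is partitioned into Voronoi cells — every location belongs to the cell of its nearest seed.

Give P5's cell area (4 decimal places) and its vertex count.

1. box [0,99]×[0,100]: [(0, 0) (99, 0) (99, 100) (0, 100)]
2. ⊥bis P5·P0 via (40.34,58.335): [(0, 41.0492) (0, 0) (99, 0) (99, 83.471)]  |A|=6163.749
3. ⊥bis P5·P1 via (31.605,51.805): [(37.6403, 57.1782) (0, 23.6674) (0, 0) (99, 0) (99, 83.471)]  |A|=5836.621
4. ⊥bis P5·P2 via (67.415,31.325): [(56.2184, 65.139) (37.6403, 57.1782) (0, 23.6674) (0, 0) (77.7874, 0)]  |A|=3360.2277
5. ⊥bis P5·P3 via (60.225,52.965): [(60.2516, 52.9585) (39.5791, 58.009) (37.6403, 57.1782) (0, 23.6674) (0, 0) (77.7874, 0)]  |A|=3244.5122
6. ⊥bis P5·P4 via (52.46,44.08): [(62.9146, 44.9164) (20.0124, 41.4842) (0, 23.6674) (0, 0) (77.7874, 0)]  |A|=2839.3235
7. ⊥bis P5·P6 via (49.455,21.665): [(62.9146, 44.9164) (25.5853, 41.93) (74.9738, 0) (77.7874, 0)]  |A|=919.5456
8. ⊥bis P5·P7 via (56.415,45.695): [(62.9522, 44.8027) (62.4133, 44.8763) (25.5853, 41.93) (74.9738, 0) (77.7874, 0)]  |A|=919.5163
9. ⊥bis P5·P8 via (59.635,22.55): [(67.0129, 32.5394) (62.9522, 44.8027) (62.4133, 44.8763) (25.5853, 41.93) (55.3101, 16.6942)]  |A|=620.2658
10. canonical 5-gon: [(67.0129, 32.5394) (62.9522, 44.8027) (62.4133, 44.8763) (25.5853, 41.93) (55.3101, 16.6942)]
11. shoelace: 620.2658

Area of P5's cell: 620.2658 (5 vertices)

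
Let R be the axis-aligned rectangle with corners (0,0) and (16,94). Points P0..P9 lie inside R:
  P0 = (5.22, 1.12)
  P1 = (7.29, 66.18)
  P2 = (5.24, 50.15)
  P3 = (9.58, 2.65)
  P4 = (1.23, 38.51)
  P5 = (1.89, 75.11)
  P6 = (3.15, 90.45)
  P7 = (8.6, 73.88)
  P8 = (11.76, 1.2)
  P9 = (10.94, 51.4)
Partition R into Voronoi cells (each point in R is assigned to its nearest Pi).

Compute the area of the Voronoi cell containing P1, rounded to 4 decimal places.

1. box [0,16]×[0,94]: [(0, 0) (16, 0) (16, 94) (0, 94)]
2. ⊥bis P1·P0 via (6.255,33.65): [(0, 33.849) (16, 33.3399) (16, 94) (0, 94)]  |A|=966.4883
3. ⊥bis P1·P2 via (6.265,58.165): [(0, 58.9662) (16, 56.92) (16, 94) (0, 94)]  |A|=576.9101
4. ⊥bis P1·P3 via (8.435,34.415): [(0, 58.9662) (16, 56.92) (16, 94) (0, 94)]  |A|=576.9101
5. ⊥bis P1·P4 via (4.26,52.345): [(0, 58.9662) (16, 56.92) (16, 94) (0, 94)]  |A|=576.9101
6. ⊥bis P1·P5 via (4.59,70.645): [(0, 67.8694) (0, 58.9662) (16, 56.92) (16, 77.5447)]  |A|=236.2227
7. ⊥bis P1·P6 via (5.22,78.315): [(0, 67.8694) (0, 58.9662) (16, 56.92) (16, 77.5447)]  |A|=236.2227
8. ⊥bis P1·P7 via (7.945,70.03): [(4.5329, 70.6105) (0, 67.8694) (0, 58.9662) (16, 56.92) (16, 68.6596)]  |A|=185.2799
9. ⊥bis P1·P8 via (9.525,33.69): [(4.5329, 70.6105) (0, 67.8694) (0, 58.9662) (16, 56.92) (16, 68.6596)]  |A|=185.2799
10. ⊥bis P1·P9 via (9.115,58.79): [(4.5329, 70.6105) (0, 67.8694) (0, 58.9662) (6.4753, 58.1381) (16, 60.4903) (16, 68.6596)]  |A|=168.2771
11. canonical 6-gon: [(4.5329, 70.6105) (0, 67.8694) (0, 58.9662) (6.4753, 58.1381) (16, 60.4903) (16, 68.6596)]
12. shoelace: 168.2771

Area of P1's cell: 168.2771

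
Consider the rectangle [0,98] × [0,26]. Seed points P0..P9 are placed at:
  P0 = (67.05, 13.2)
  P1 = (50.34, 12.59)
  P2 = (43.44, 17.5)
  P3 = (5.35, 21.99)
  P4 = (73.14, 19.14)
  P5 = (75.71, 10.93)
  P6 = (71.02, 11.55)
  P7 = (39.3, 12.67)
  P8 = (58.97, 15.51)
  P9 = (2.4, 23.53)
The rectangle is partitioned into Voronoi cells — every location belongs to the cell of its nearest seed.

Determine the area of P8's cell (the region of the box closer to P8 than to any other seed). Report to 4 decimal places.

1. box [0,98]×[0,26]: [(0, 0) (98, 0) (98, 26) (0, 26)]
2. ⊥bis P8·P0 via (63.01,14.355): [(0, 0) (58.906, 0) (66.3392, 26) (0, 26)]  |A|=1628.1881
3. ⊥bis P8·P1 via (54.655,14.05): [(59.1363, 0.8055) (66.3392, 26) (50.6117, 26)]  |A|=198.1235
4. ⊥bis P8·P2 via (51.205,16.505): [(51.9245, 22.12) (59.1363, 0.8055) (66.3392, 26) (52.4217, 26)]  |A|=194.612
5. ⊥bis P8·P3 via (32.16,18.75): [(51.9245, 22.12) (59.1363, 0.8055) (66.3392, 26) (52.4217, 26)]  |A|=194.612
6. ⊥bis P8·P4 via (66.055,17.325): [(51.9245, 22.12) (59.1363, 0.8055) (65.0172, 21.376) (63.8327, 26) (52.4217, 26)]  |A|=188.8169
7. ⊥bis P8·P5 via (67.34,13.22): [(51.9245, 22.12) (59.1363, 0.8055) (65.0172, 21.376) (63.8327, 26) (52.4217, 26)]  |A|=188.8169
8. ⊥bis P8·P6 via (64.995,13.53): [(51.9245, 22.12) (59.1363, 0.8055) (65.0172, 21.376) (63.8327, 26) (52.4217, 26)]  |A|=188.8169
9. ⊥bis P8·P7 via (49.135,14.09): [(51.9245, 22.12) (59.1363, 0.8055) (65.0172, 21.376) (63.8327, 26) (52.4217, 26)]  |A|=188.8169
10. ⊥bis P8·P9 via (30.685,19.52): [(51.9245, 22.12) (59.1363, 0.8055) (65.0172, 21.376) (63.8327, 26) (52.4217, 26)]  |A|=188.8169
11. canonical 5-gon: [(51.9245, 22.12) (59.1363, 0.8055) (65.0172, 21.376) (63.8327, 26) (52.4217, 26)]
12. shoelace: 188.8169

Area of P8's cell: 188.8169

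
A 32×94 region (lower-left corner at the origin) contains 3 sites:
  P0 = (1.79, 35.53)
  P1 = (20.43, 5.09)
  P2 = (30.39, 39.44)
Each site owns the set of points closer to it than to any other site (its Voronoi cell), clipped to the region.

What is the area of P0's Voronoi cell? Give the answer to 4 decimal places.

Area of P0's cell: 1010.1289

1. box [0,32]×[0,94]: [(0, 0) (32, 0) (32, 94) (0, 94)]
2. ⊥bis P0·P1 via (11.11,20.31): [(0, 13.5068) (32, 33.102) (32, 94) (0, 94)]  |A|=2262.2591
3. ⊥bis P0·P2 via (16.09,37.485): [(0, 13.5068) (17.872, 24.4507) (8.3636, 94) (0, 94)]  |A|=1010.1289
4. canonical 4-gon: [(0, 13.5068) (17.872, 24.4507) (8.3636, 94) (0, 94)]
5. shoelace: 1010.1289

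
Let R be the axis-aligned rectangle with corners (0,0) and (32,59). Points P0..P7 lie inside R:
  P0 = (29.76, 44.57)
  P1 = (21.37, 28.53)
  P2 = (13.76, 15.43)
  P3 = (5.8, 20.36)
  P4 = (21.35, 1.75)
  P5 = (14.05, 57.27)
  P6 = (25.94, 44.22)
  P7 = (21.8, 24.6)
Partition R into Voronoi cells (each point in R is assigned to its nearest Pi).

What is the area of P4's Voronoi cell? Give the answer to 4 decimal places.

Area of P4's cell: 236.9658

1. box [0,32]×[0,59]: [(0, 0) (32, 0) (32, 59) (0, 59)]
2. ⊥bis P4·P0 via (25.555,23.16): [(0, 28.1791) (0, 0) (32, 0) (32, 21.8942)]  |A|=801.1723
3. ⊥bis P4·P1 via (21.36,15.14): [(0, 15.156) (0, 0) (32, 0) (32, 15.1321)]  |A|=484.6081
4. ⊥bis P4·P2 via (17.555,8.59): [(29.3498, 15.134) (2.0726, 0) (32, 0) (32, 15.1321)]  |A|=246.5126
5. ⊥bis P4·P3 via (13.575,11.055): [(29.3498, 15.134) (2.0726, 0) (32, 0) (32, 15.1321)]  |A|=246.5126
6. ⊥bis P4·P5 via (17.7,29.51): [(29.3498, 15.134) (2.0726, 0) (32, 0) (32, 15.1321)]  |A|=246.5126
7. ⊥bis P4·P6 via (23.645,22.985): [(29.3498, 15.134) (2.0726, 0) (32, 0) (32, 15.1321)]  |A|=246.5126
8. ⊥bis P4·P7 via (21.575,13.175): [(25.6734, 13.0943) (2.0726, 0) (32, 0) (32, 12.9697)]  |A|=236.9658
9. canonical 4-gon: [(25.6734, 13.0943) (2.0726, 0) (32, 0) (32, 12.9697)]
10. shoelace: 236.9658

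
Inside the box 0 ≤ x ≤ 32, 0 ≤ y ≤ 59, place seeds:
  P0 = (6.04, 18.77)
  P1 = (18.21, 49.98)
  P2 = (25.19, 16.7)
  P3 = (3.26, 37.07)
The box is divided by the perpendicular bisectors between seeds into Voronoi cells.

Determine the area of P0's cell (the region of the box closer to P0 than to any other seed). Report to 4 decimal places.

Area of P0's cell: 434.1784

1. box [0,32]×[0,59]: [(0, 0) (32, 0) (32, 59) (0, 59)]
2. ⊥bis P0·P1 via (12.125,34.375): [(0, 39.103) (0, 0) (32, 0) (32, 26.625)]  |A|=1051.6475
3. ⊥bis P0·P2 via (15.615,17.735): [(17.1998, 32.3961) (0, 39.103) (0, 0) (13.698, 0)]  |A|=558.1621
4. ⊥bis P0·P3 via (4.65,27.92): [(16.9174, 29.7836) (0, 27.2136) (0, 0) (13.698, 0)]  |A|=434.1784
5. canonical 4-gon: [(16.9174, 29.7836) (0, 27.2136) (0, 0) (13.698, 0)]
6. shoelace: 434.1784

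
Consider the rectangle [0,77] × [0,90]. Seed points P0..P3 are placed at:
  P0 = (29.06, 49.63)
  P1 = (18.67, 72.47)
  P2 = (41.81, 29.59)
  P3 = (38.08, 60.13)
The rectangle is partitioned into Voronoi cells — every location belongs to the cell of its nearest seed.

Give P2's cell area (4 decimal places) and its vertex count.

Area of P2's cell: 2929.8812 (5 vertices)

1. box [0,77]×[0,90]: [(0, 0) (77, 0) (77, 90) (0, 90)]
2. ⊥bis P2·P0 via (35.435,39.61): [(0, 17.0653) (0, 0) (77, 0) (77, 66.0548)]  |A|=3200.1229
3. ⊥bis P2·P1 via (30.24,51.03): [(0, 17.0653) (0, 0) (77, 0) (77, 66.0548)]  |A|=3200.1229
4. ⊥bis P2·P3 via (39.945,44.86): [(44.5757, 45.4256) (0, 17.0653) (0, 0) (77, 0) (77, 49.3857)]  |A|=2929.8812
5. canonical 5-gon: [(44.5757, 45.4256) (0, 17.0653) (0, 0) (77, 0) (77, 49.3857)]
6. shoelace: 2929.8812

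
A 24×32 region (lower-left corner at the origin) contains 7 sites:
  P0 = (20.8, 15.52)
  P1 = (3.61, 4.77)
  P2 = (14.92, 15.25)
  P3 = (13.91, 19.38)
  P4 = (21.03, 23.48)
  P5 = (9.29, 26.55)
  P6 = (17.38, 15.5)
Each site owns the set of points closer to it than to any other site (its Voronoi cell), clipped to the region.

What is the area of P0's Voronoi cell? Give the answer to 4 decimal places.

1. box [0,24]×[0,32]: [(0, 0) (24, 0) (24, 32) (0, 32)]
2. ⊥bis P0·P1 via (12.205,10.145): [(0, 29.6616) (18.5493, 0) (24, 0) (24, 32) (0, 32)]  |A|=492.8984
3. ⊥bis P0·P2 via (17.86,15.385): [(18.5665, 0) (24, 0) (24, 32) (17.0971, 32)]  |A|=197.3837
4. ⊥bis P0·P3 via (17.355,17.45): [(17.7341, 18.1267) (18.5665, 0) (24, 0) (24, 29.3112)]  |A|=141.0764
5. ⊥bis P0·P4 via (20.915,19.5): [(18.5419, 19.5686) (17.7341, 18.1267) (18.5665, 0) (24, 0) (24, 19.4109)]  |A|=114.058
6. ⊥bis P0·P5 via (15.045,21.035): [(18.5419, 19.5686) (17.7341, 18.1267) (18.5665, 0) (24, 0) (24, 19.4109)]  |A|=114.058
7. ⊥bis P0·P6 via (19.09,15.51): [(19.0664, 19.5534) (19.1807, 0) (24, 0) (24, 19.4109)]  |A|=95
8. canonical 4-gon: [(19.0664, 19.5534) (19.1807, 0) (24, 0) (24, 19.4109)]
9. shoelace: 95

Area of P0's cell: 95.0000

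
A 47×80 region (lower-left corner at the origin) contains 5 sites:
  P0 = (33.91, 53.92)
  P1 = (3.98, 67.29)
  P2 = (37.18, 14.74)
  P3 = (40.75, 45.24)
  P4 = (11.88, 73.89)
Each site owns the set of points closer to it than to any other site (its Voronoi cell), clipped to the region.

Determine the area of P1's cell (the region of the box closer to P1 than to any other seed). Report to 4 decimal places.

1. box [0,47]×[0,80]: [(0, 0) (47, 0) (47, 80) (0, 80)]
2. ⊥bis P1·P0 via (18.945,60.605): [(0, 18.1948) (27.6089, 80) (0, 80)]  |A|=853.1869
3. ⊥bis P1·P2 via (20.58,41.015): [(0, 28.013) (6.1103, 31.8734) (27.6089, 80) (0, 80)]  |A|=823.1909
4. ⊥bis P1·P3 via (22.365,56.265): [(0, 28.013) (6.1103, 31.8734) (27.6089, 80) (0, 80)]  |A|=823.1909
5. ⊥bis P1·P4 via (7.93,70.59): [(0, 28.013) (6.1103, 31.8734) (18.0137, 58.5201) (0.0685, 80) (0, 80)]  |A|=527.4086
6. canonical 5-gon: [(0, 28.013) (6.1103, 31.8734) (18.0137, 58.5201) (0.0685, 80) (0, 80)]
7. shoelace: 527.4086

Area of P1's cell: 527.4086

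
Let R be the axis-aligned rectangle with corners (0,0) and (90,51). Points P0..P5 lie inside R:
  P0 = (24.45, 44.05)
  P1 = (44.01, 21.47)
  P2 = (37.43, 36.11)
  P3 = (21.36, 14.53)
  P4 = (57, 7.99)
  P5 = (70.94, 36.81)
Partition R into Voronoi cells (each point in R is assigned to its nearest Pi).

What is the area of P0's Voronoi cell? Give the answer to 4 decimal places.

Area of P0's cell: 645.2136

1. box [0,90]×[0,51]: [(0, 0) (90, 0) (90, 51) (0, 51)]
2. ⊥bis P0·P1 via (34.23,32.76): [(0, 3.1081) (55.2862, 51) (0, 51)]  |A|=1323.8791
3. ⊥bis P0·P2 via (30.94,40.08): [(0, 3.1081) (17.7066, 18.4465) (37.6199, 51) (0, 51)]  |A|=1036.3292
4. ⊥bis P0·P3 via (22.905,29.29): [(0, 31.6876) (24.2533, 29.1489) (37.6199, 51) (0, 51)]  |A|=645.2136
5. ⊥bis P0·P4 via (40.725,26.02): [(0, 31.6876) (24.2533, 29.1489) (37.6199, 51) (0, 51)]  |A|=645.2136
6. ⊥bis P0·P5 via (47.695,40.43): [(0, 31.6876) (24.2533, 29.1489) (37.6199, 51) (0, 51)]  |A|=645.2136
7. canonical 4-gon: [(0, 31.6876) (24.2533, 29.1489) (37.6199, 51) (0, 51)]
8. shoelace: 645.2136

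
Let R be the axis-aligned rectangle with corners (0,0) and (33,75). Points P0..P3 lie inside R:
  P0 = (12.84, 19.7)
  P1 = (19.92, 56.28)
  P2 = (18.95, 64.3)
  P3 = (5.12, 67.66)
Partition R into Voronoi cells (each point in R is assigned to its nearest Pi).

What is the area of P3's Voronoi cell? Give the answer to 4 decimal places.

Area of P3's cell: 264.6508

1. box [0,33]×[0,75]: [(0, 0) (33, 0) (33, 75) (0, 75)]
2. ⊥bis P3·P0 via (8.98,43.68): [(0, 42.2345) (33, 47.5464) (33, 75) (0, 75)]  |A|=993.6143
3. ⊥bis P3·P1 via (12.52,61.97): [(0, 45.6874) (22.539, 75) (0, 75)]  |A|=330.3386
4. ⊥bis P3·P2 via (12.035,65.98): [(0, 45.6874) (10.3867, 59.1956) (14.2264, 75) (0, 75)]  |A|=264.6508
5. canonical 4-gon: [(0, 45.6874) (10.3867, 59.1956) (14.2264, 75) (0, 75)]
6. shoelace: 264.6508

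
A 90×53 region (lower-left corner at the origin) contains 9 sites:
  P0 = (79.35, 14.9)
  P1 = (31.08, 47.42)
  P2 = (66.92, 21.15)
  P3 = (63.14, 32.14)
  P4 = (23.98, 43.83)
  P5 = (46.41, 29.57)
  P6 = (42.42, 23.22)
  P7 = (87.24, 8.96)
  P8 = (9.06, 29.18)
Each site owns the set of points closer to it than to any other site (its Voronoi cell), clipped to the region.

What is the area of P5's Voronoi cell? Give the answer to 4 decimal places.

1. box [0,90]×[0,53]: [(0, 0) (90, 0) (90, 53) (0, 53)]
2. ⊥bis P5·P0 via (62.88,22.235): [(0, 0) (52.9775, 0) (76.5814, 53) (0, 53)]  |A|=3433.3103
3. ⊥bis P5·P1 via (38.745,38.495): [(0, 5.2199) (0, 0) (52.9775, 0) (76.5814, 53) (55.6344, 53)]  |A|=2104.2016
4. ⊥bis P5·P2 via (56.665,25.36): [(0, 5.2199) (0, 0) (46.2539, 0) (68.0121, 53) (55.6344, 53)]  |A|=1698.9406
5. ⊥bis P5·P3 via (54.775,30.855): [(51.8698, 49.7669) (0, 5.2199) (0, 0) (46.2539, 0) (55.9039, 23.5061)]  |A|=1460.4556
6. ⊥bis P5·P4 via (35.195,36.7): [(51.8698, 49.7669) (33.4392, 33.9383) (11.8628, 0) (46.2539, 0) (55.9039, 23.5061)]  |A|=1171.8804
7. ⊥bis P5·P6 via (44.415,26.395): [(51.8698, 49.7669) (33.4392, 33.9383) (33.1454, 33.4762) (54.4908, 20.0639) (55.9039, 23.5061)]  |A|=326.8649
8. ⊥bis P5·P7 via (66.825,19.265): [(51.8698, 49.7669) (33.4392, 33.9383) (33.1454, 33.4762) (54.4908, 20.0639) (55.9039, 23.5061)]  |A|=326.8649
9. ⊥bis P5·P8 via (27.735,29.375): [(51.8698, 49.7669) (33.4392, 33.9383) (33.1454, 33.4762) (54.4908, 20.0639) (55.9039, 23.5061)]  |A|=326.8649
10. canonical 5-gon: [(51.8698, 49.7669) (33.4392, 33.9383) (33.1454, 33.4762) (54.4908, 20.0639) (55.9039, 23.5061)]
11. shoelace: 326.8649

Area of P5's cell: 326.8649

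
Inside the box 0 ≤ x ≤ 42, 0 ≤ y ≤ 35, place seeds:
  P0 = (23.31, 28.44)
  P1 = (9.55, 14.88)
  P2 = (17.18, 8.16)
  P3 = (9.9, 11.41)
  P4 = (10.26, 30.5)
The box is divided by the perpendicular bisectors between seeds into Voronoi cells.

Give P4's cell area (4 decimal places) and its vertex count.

Area of P4's cell: 203.9408 (4 vertices)

1. box [0,42]×[0,35]: [(0, 0) (42, 0) (42, 35) (0, 35)]
2. ⊥bis P4·P0 via (16.785,29.47): [(0, 0) (12.133, 0) (17.6579, 35) (0, 35)]  |A|=521.3419
3. ⊥bis P4·P1 via (9.905,22.69): [(0, 23.1402) (15.6734, 22.4278) (17.6579, 35) (0, 35)]  |A|=203.9408
4. ⊥bis P4·P2 via (13.72,19.33): [(0, 23.1402) (15.6734, 22.4278) (17.6579, 35) (0, 35)]  |A|=203.9408
5. ⊥bis P4·P3 via (10.08,20.955): [(0, 23.1402) (15.6734, 22.4278) (17.6579, 35) (0, 35)]  |A|=203.9408
6. canonical 4-gon: [(0, 23.1402) (15.6734, 22.4278) (17.6579, 35) (0, 35)]
7. shoelace: 203.9408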